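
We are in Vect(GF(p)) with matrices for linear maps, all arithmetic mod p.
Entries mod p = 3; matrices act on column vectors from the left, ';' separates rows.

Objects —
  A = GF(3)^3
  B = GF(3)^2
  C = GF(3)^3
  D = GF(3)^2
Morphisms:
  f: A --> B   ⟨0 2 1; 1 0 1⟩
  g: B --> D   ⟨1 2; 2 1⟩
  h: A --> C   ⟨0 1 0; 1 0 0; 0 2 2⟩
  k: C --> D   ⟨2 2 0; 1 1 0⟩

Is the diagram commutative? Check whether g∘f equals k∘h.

Answer: COMMUTES

Trace:
1) trace f;g:
  e0=⟨1,0,0⟩ f-->⟨0,1⟩ g-->⟨2,1⟩
  e1=⟨0,1,0⟩ f-->⟨2,0⟩ g-->⟨2,1⟩
  e2=⟨0,0,1⟩ f-->⟨1,1⟩ g-->⟨0,0⟩
  ⟦path⟧₁ = ⟨2 2 0; 1 1 0⟩
2) trace h;k:
  e0=⟨1,0,0⟩ h-->⟨0,1,0⟩ k-->⟨2,1⟩
  e1=⟨0,1,0⟩ h-->⟨1,0,2⟩ k-->⟨2,1⟩
  e2=⟨0,0,1⟩ h-->⟨0,0,2⟩ k-->⟨0,0⟩
  ⟦path⟧₂ = ⟨2 2 0; 1 1 0⟩
Equal? equal; square commutes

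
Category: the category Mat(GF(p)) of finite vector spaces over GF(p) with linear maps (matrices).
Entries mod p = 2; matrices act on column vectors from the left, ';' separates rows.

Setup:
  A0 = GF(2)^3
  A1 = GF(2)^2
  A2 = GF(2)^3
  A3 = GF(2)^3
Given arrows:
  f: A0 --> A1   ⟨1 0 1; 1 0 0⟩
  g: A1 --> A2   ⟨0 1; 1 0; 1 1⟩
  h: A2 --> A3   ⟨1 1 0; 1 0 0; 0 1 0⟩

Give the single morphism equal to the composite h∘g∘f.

Answer: ⟨0 0 1; 1 0 0; 1 0 1⟩

Trace:
  e0=⟨1,0,0⟩ f-->⟨1,1⟩ g-->⟨1,1,0⟩ h-->⟨0,1,1⟩
  e1=⟨0,1,0⟩ f-->⟨0,0⟩ g-->⟨0,0,0⟩ h-->⟨0,0,0⟩
  e2=⟨0,0,1⟩ f-->⟨1,0⟩ g-->⟨0,1,1⟩ h-->⟨1,0,1⟩
result: ⟨0 0 1; 1 0 0; 1 0 1⟩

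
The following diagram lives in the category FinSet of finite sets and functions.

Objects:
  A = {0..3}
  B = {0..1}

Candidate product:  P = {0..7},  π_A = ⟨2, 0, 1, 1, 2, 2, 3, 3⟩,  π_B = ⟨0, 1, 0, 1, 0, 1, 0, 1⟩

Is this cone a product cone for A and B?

|A|·|B| = 4·2 = 8;  |P| = 8
Check the pairing map k ↦ (π_A(k), π_B(k)):
  0 ↦ (2,0)
  1 ↦ (0,1)
  2 ↦ (1,0)
  3 ↦ (1,1)
  4 ↦ (2,0)  ✗ repeats pair of k=0
  5 ↦ (2,1)
  6 ↦ (3,0)
  7 ↦ (3,1)
distinct pairs in image: 7 / 8 needed
  → (2,0) hit at k=0 and k=4

Answer: NOT A VALID PRODUCT — duplicate pair at indices 4,0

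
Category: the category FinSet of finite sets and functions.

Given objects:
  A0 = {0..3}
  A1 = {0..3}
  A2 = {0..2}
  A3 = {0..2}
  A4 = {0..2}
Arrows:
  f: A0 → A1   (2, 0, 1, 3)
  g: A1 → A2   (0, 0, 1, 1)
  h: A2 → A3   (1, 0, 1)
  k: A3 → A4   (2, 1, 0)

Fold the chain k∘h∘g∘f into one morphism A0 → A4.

  0 f→2 g→1 h→0 k→2
  1 f→0 g→0 h→1 k→1
  2 f→1 g→0 h→1 k→1
  3 f→3 g→1 h→0 k→2
result: (2, 1, 1, 2)

Answer: (2, 1, 1, 2)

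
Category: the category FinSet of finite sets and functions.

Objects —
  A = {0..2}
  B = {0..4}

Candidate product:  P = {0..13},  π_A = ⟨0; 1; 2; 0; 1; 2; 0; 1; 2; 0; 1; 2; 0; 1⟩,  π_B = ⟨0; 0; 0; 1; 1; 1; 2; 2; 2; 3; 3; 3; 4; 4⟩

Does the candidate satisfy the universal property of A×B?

Answer: NOT A VALID PRODUCT — |P|=14 ≠ |A|·|B|=15

Trace:
|A|·|B| = 3·5 = 15;  |P| = 14
  → cardinalities differ; no bijection possible.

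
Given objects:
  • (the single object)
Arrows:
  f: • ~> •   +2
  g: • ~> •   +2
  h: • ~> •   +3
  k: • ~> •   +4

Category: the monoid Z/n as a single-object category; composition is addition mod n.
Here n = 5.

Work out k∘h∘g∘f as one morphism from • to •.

Answer: +1

Derivation:
  0 +2≡2 +2≡4 +3≡2 +4≡1  (mod 5)
composite: +1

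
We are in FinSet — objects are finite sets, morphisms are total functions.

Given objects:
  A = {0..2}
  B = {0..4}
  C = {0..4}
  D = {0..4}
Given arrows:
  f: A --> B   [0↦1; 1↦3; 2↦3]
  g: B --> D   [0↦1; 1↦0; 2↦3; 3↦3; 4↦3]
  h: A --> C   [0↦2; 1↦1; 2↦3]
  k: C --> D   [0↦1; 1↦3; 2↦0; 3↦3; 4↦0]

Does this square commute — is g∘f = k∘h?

Answer: COMMUTES

Trace:
1) trace f;g:
  0 f-->1 g-->0
  1 f-->3 g-->3
  2 f-->3 g-->3
  composite₁ = [0↦0; 1↦3; 2↦3]
2) trace h;k:
  0 h-->2 k-->0
  1 h-->1 k-->3
  2 h-->3 k-->3
  composite₂ = [0↦0; 1↦3; 2↦3]
Equal? same morphism ✓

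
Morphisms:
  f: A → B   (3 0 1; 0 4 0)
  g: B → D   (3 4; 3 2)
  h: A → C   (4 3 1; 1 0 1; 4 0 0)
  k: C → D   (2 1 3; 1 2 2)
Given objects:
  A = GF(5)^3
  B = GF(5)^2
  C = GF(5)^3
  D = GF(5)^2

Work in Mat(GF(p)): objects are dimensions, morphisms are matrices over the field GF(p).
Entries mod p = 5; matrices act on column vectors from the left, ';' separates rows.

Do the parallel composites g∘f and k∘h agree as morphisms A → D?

Along f;g (path 1):
  e0=[1,0,0] f→[3,0] g→[4,4]
  e1=[0,1,0] f→[0,4] g→[1,3]
  e2=[0,0,1] f→[1,0] g→[3,3]
  ⟦path⟧₁ = (4 1 3; 4 3 3)
Along h;k (path 2):
  e0=[1,0,0] h→[4,1,4] k→[1,4]
  e1=[0,1,0] h→[3,0,0] k→[1,3]
  e2=[0,0,1] h→[1,1,0] k→[3,3]
  ⟦path⟧₂ = (1 1 3; 4 3 3)
Equal? NO — does not commute

Answer: DOES NOT COMMUTE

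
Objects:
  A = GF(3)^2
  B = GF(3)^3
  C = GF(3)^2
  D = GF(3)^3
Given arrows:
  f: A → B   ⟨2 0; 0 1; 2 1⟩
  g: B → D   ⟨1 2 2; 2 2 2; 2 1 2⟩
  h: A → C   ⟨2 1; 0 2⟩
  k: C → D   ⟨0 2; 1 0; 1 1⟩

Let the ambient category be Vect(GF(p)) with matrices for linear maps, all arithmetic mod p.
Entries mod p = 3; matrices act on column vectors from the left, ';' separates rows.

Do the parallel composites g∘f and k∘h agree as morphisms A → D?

Answer: COMMUTES

Derivation:
Path 1 = f;g:
  e0=[1,0] f→[2,0,2] g→[0,2,2]
  e1=[0,1] f→[0,1,1] g→[1,1,0]
  ⟦path⟧₁ = ⟨0 1; 2 1; 2 0⟩
Path 2 = h;k:
  e0=[1,0] h→[2,0] k→[0,2,2]
  e1=[0,1] h→[1,2] k→[1,1,0]
  ⟦path⟧₂ = ⟨0 1; 2 1; 2 0⟩
Equal? YES — commutes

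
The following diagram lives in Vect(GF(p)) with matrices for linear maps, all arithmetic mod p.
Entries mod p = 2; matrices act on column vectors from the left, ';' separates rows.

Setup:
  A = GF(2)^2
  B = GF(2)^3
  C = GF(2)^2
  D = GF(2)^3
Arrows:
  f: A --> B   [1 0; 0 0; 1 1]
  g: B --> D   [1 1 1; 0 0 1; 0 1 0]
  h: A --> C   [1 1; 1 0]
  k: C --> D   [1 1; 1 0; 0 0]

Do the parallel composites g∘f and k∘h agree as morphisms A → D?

1) trace f;g:
  e0=⟨1,0⟩ f-->⟨1,0,1⟩ g-->⟨0,1,0⟩
  e1=⟨0,1⟩ f-->⟨0,0,1⟩ g-->⟨1,1,0⟩
  composite₁ = [0 1; 1 1; 0 0]
2) trace h;k:
  e0=⟨1,0⟩ h-->⟨1,1⟩ k-->⟨0,1,0⟩
  e1=⟨0,1⟩ h-->⟨1,0⟩ k-->⟨1,1,0⟩
  composite₂ = [0 1; 1 1; 0 0]
Equal? YES — commutes

Answer: COMMUTES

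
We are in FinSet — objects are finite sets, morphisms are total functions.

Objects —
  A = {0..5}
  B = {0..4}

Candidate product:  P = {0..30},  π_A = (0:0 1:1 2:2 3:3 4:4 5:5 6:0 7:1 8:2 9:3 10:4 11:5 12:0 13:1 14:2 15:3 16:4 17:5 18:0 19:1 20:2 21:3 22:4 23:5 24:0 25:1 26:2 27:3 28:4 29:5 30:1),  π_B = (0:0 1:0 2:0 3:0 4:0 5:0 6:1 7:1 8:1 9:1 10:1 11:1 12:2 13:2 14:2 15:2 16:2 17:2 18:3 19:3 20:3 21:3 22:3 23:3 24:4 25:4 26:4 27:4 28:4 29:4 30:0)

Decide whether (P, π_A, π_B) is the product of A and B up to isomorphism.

Answer: NOT A VALID PRODUCT — |P|=31 ≠ |A|·|B|=30

Trace:
|A|·|B| = 6·5 = 30;  |P| = 31
  → cardinalities differ; no bijection possible.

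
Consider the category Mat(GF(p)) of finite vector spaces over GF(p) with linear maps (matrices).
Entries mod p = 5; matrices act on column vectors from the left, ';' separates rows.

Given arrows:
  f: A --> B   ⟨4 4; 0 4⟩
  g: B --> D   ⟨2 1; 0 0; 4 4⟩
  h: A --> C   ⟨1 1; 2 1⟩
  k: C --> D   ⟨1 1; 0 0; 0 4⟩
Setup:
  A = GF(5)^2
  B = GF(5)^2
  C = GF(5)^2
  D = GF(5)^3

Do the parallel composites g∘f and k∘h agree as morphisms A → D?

Path 1 = f;g:
  e0=(1,0) f-->(4,0) g-->(3,0,1)
  e1=(0,1) f-->(4,4) g-->(2,0,2)
  composite₁ = ⟨3 2; 0 0; 1 2⟩
Path 2 = h;k:
  e0=(1,0) h-->(1,2) k-->(3,0,3)
  e1=(0,1) h-->(1,1) k-->(2,0,4)
  composite₂ = ⟨3 2; 0 0; 3 4⟩
Equal? differ; not commutative

Answer: DOES NOT COMMUTE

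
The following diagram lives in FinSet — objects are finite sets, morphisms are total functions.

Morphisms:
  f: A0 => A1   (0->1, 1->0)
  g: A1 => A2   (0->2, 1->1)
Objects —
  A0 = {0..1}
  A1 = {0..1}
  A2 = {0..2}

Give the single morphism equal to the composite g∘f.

Answer: (0->1, 1->2)

Trace:
  0 f=>1 g=>1
  1 f=>0 g=>2
⟦path⟧: (0->1, 1->2)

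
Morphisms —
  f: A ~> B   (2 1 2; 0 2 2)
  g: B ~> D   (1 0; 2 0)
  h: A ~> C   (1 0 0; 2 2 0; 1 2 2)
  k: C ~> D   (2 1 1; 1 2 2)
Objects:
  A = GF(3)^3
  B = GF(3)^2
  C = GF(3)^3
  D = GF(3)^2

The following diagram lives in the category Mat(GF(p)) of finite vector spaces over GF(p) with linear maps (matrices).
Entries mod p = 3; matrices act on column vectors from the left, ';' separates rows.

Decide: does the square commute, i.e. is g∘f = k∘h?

Answer: COMMUTES

Work:
Along f;g (path 1):
  e0=⟨1,0,0⟩ f~>⟨2,0⟩ g~>⟨2,1⟩
  e1=⟨0,1,0⟩ f~>⟨1,2⟩ g~>⟨1,2⟩
  e2=⟨0,0,1⟩ f~>⟨2,2⟩ g~>⟨2,1⟩
  composite₁ = (2 1 2; 1 2 1)
Along h;k (path 2):
  e0=⟨1,0,0⟩ h~>⟨1,2,1⟩ k~>⟨2,1⟩
  e1=⟨0,1,0⟩ h~>⟨0,2,2⟩ k~>⟨1,2⟩
  e2=⟨0,0,1⟩ h~>⟨0,0,2⟩ k~>⟨2,1⟩
  composite₂ = (2 1 2; 1 2 1)
Equal? YES — commutes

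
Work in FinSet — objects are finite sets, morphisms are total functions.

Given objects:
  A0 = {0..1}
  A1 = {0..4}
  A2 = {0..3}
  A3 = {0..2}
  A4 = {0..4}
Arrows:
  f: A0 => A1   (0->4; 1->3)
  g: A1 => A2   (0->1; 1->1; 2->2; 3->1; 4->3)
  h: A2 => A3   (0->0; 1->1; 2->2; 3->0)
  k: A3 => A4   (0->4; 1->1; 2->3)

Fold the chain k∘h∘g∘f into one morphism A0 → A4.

Answer: (0->4; 1->1)

Trace:
  0 f=>4 g=>3 h=>0 k=>4
  1 f=>3 g=>1 h=>1 k=>1
result: (0->4; 1->1)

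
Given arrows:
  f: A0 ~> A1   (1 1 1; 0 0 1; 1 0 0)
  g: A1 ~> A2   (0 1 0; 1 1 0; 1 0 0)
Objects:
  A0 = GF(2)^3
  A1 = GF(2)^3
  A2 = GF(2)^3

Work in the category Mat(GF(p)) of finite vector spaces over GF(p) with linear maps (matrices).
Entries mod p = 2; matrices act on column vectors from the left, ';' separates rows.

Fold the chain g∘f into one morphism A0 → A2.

  e0=⟨1,0,0⟩ f~>⟨1,0,1⟩ g~>⟨0,1,1⟩
  e1=⟨0,1,0⟩ f~>⟨1,0,0⟩ g~>⟨0,1,1⟩
  e2=⟨0,0,1⟩ f~>⟨1,1,0⟩ g~>⟨1,0,1⟩
composite: (0 0 1; 1 1 0; 1 1 1)

Answer: (0 0 1; 1 1 0; 1 1 1)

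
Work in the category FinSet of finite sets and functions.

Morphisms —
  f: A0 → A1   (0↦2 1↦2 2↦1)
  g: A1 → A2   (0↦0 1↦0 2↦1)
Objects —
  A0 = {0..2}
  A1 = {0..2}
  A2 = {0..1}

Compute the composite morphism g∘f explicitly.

  0 f→2 g→1
  1 f→2 g→1
  2 f→1 g→0
⟦path⟧: (0↦1 1↦1 2↦0)

Answer: (0↦1 1↦1 2↦0)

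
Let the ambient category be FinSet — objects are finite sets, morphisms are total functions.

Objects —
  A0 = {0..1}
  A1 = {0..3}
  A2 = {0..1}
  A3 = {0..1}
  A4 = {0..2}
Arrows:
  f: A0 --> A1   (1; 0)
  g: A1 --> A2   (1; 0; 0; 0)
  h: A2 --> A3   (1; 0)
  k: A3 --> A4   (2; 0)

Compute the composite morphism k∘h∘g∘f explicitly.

  0 f-->1 g-->0 h-->1 k-->0
  1 f-->0 g-->1 h-->0 k-->2
composite: (0; 2)

Answer: (0; 2)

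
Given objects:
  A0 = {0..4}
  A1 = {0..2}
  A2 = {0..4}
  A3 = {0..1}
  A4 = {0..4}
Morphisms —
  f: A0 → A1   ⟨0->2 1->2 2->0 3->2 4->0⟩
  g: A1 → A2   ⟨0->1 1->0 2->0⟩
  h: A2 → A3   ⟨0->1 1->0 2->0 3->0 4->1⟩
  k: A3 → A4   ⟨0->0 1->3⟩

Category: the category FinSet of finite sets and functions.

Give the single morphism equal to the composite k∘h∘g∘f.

Answer: ⟨0->3 1->3 2->0 3->3 4->0⟩

Work:
  0 f→2 g→0 h→1 k→3
  1 f→2 g→0 h→1 k→3
  2 f→0 g→1 h→0 k→0
  3 f→2 g→0 h→1 k→3
  4 f→0 g→1 h→0 k→0
composite: ⟨0->3 1->3 2->0 3->3 4->0⟩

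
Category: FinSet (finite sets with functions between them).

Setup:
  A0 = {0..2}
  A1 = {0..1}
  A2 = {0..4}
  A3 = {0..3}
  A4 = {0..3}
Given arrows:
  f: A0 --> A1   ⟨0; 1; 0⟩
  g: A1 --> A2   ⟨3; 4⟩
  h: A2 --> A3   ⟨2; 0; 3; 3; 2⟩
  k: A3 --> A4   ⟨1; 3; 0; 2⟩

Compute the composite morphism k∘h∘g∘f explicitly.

Answer: ⟨2; 0; 2⟩

Work:
  0 f-->0 g-->3 h-->3 k-->2
  1 f-->1 g-->4 h-->2 k-->0
  2 f-->0 g-->3 h-->3 k-->2
⟦path⟧: ⟨2; 0; 2⟩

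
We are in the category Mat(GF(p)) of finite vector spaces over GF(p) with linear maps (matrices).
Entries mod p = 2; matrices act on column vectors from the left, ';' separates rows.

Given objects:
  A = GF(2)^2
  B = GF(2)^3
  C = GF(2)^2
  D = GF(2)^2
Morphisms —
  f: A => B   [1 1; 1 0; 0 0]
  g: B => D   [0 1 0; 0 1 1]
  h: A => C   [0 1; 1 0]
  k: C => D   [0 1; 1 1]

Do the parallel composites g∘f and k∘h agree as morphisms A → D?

Answer: DOES NOT COMMUTE

Derivation:
1) trace f;g:
  e0=(1,0) f=>(1,1,0) g=>(1,1)
  e1=(0,1) f=>(1,0,0) g=>(0,0)
  ⟦path⟧₁ = [1 0; 1 0]
2) trace h;k:
  e0=(1,0) h=>(0,1) k=>(1,1)
  e1=(0,1) h=>(1,0) k=>(0,1)
  ⟦path⟧₂ = [1 0; 1 1]
Equal? distinct morphisms ✗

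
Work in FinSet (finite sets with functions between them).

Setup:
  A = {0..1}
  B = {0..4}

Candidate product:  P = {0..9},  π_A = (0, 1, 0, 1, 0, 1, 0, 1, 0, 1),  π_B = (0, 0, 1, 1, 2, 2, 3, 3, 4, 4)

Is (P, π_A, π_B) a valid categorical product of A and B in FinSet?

Answer: VALID PRODUCT

Trace:
|A|·|B| = 2·5 = 10;  |P| = 10
Check the pairing map k ↦ (π_A(k), π_B(k)):
  0 : (0,0)
  1 : (1,0)
  2 : (0,1)
  3 : (1,1)
  4 : (0,2)
  5 : (1,2)
  6 : (0,3)
  7 : (1,3)
  8 : (0,4)
  9 : (1,4)
distinct pairs in image: 10 / 10 needed
  → bijection onto A×B; projections well-typed.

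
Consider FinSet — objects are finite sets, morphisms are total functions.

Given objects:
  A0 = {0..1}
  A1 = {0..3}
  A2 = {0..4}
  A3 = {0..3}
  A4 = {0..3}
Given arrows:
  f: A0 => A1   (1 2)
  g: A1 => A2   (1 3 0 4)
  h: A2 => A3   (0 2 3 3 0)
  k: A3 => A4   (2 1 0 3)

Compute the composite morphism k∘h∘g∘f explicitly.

Answer: (3 2)

Work:
  0 f=>1 g=>3 h=>3 k=>3
  1 f=>2 g=>0 h=>0 k=>2
⟦path⟧: (3 2)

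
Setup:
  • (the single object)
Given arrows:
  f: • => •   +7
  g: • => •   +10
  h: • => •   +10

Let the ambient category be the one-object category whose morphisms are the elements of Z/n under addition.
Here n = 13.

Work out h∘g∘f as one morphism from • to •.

  0 +7≡7 +10≡4 +10≡1  (mod 13)
⟦path⟧: +1

Answer: +1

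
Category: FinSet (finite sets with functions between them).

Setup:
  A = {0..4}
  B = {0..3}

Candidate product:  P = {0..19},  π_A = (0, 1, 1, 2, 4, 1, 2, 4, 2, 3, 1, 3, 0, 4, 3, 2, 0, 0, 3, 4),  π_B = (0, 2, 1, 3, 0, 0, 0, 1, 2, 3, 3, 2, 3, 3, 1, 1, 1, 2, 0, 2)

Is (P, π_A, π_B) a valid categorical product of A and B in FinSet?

|A|·|B| = 5·4 = 20;  |P| = 20
Check the pairing map k ↦ (π_A(k), π_B(k)):
  0 : (0,0)
  1 : (1,2)
  2 : (1,1)
  3 : (2,3)
  4 : (4,0)
  5 : (1,0)
  6 : (2,0)
  7 : (4,1)
  8 : (2,2)
  9 : (3,3)
  10 : (1,3)
  11 : (3,2)
  12 : (0,3)
  13 : (4,3)
  14 : (3,1)
  15 : (2,1)
  16 : (0,1)
  17 : (0,2)
  18 : (3,0)
  19 : (4,2)
distinct pairs in image: 20 / 20 needed
  → bijection onto A×B; projections well-typed.

Answer: VALID PRODUCT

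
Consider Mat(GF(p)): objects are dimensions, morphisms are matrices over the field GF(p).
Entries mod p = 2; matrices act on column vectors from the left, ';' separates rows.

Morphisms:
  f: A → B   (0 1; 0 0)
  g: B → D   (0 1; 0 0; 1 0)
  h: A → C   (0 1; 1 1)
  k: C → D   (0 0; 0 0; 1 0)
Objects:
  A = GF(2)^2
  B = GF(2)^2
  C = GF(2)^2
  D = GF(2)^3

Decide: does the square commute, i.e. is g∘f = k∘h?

Answer: COMMUTES

Derivation:
Along f;g (path 1):
  e0=(1,0) f→(0,0) g→(0,0,0)
  e1=(0,1) f→(1,0) g→(0,0,1)
  composite₁ = (0 0; 0 0; 0 1)
Along h;k (path 2):
  e0=(1,0) h→(0,1) k→(0,0,0)
  e1=(0,1) h→(1,1) k→(0,0,1)
  composite₂ = (0 0; 0 0; 0 1)
Equal? same morphism ✓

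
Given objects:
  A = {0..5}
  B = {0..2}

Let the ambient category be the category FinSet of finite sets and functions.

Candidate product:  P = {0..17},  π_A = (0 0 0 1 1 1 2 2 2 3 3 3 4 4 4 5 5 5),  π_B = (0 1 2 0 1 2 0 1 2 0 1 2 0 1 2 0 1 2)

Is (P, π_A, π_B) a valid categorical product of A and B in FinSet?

|A|·|B| = 6·3 = 18;  |P| = 18
Check the pairing map k ↦ (π_A(k), π_B(k)):
  0 -> (0,0)
  1 -> (0,1)
  2 -> (0,2)
  3 -> (1,0)
  4 -> (1,1)
  5 -> (1,2)
  6 -> (2,0)
  7 -> (2,1)
  8 -> (2,2)
  9 -> (3,0)
  10 -> (3,1)
  11 -> (3,2)
  12 -> (4,0)
  13 -> (4,1)
  14 -> (4,2)
  15 -> (5,0)
  16 -> (5,1)
  17 -> (5,2)
distinct pairs in image: 18 / 18 needed
  → bijection onto A×B; projections well-typed.

Answer: VALID PRODUCT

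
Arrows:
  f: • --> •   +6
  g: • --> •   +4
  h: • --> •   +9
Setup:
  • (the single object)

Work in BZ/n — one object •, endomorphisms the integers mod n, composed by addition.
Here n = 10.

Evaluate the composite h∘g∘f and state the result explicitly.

  0 +6≡6 +4≡0 +9≡9  (mod 10)
⟦path⟧: +9

Answer: +9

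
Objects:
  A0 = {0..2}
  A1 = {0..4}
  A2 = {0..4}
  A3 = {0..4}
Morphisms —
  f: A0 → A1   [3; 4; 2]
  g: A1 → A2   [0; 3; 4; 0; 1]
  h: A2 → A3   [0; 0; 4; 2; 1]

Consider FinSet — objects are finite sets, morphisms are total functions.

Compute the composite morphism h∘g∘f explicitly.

Answer: [0; 0; 1]

Work:
  0 f→3 g→0 h→0
  1 f→4 g→1 h→0
  2 f→2 g→4 h→1
⟦path⟧: [0; 0; 1]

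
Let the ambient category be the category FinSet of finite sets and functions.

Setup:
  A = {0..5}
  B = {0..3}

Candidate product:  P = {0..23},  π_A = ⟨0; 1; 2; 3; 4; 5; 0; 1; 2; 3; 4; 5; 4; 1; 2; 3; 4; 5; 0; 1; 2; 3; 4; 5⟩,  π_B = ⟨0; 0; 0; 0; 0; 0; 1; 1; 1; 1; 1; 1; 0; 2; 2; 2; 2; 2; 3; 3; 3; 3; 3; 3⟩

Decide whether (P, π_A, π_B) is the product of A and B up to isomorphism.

Answer: NOT A VALID PRODUCT — duplicate pair at indices 4,12

Derivation:
|A|·|B| = 6·4 = 24;  |P| = 24
Check the pairing map k ↦ (π_A(k), π_B(k)):
  0 : (0,0)
  1 : (1,0)
  2 : (2,0)
  3 : (3,0)
  4 : (4,0)
  5 : (5,0)
  6 : (0,1)
  7 : (1,1)
  8 : (2,1)
  9 : (3,1)
  10 : (4,1)
  11 : (5,1)
  12 : (4,0)  ✗ repeats pair of k=4
  13 : (1,2)
  14 : (2,2)
  15 : (3,2)
  16 : (4,2)
  17 : (5,2)
  18 : (0,3)
  19 : (1,3)
  20 : (2,3)
  21 : (3,3)
  22 : (4,3)
  23 : (5,3)
distinct pairs in image: 23 / 24 needed
  → (4,0) hit at k=4 and k=12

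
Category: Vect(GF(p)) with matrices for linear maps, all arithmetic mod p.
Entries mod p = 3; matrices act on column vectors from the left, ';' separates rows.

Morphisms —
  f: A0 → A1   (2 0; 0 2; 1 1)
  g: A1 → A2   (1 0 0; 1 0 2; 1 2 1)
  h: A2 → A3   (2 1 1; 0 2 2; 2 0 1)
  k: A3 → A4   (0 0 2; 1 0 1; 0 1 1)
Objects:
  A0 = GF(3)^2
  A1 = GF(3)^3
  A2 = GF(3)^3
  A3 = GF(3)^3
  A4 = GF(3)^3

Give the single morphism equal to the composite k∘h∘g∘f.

Answer: (2 1; 0 0; 0 1)

Trace:
  e0=⟨1,0⟩ f→⟨2,0,1⟩ g→⟨2,1,0⟩ h→⟨2,2,1⟩ k→⟨2,0,0⟩
  e1=⟨0,1⟩ f→⟨0,2,1⟩ g→⟨0,2,2⟩ h→⟨1,2,2⟩ k→⟨1,0,1⟩
result: (2 1; 0 0; 0 1)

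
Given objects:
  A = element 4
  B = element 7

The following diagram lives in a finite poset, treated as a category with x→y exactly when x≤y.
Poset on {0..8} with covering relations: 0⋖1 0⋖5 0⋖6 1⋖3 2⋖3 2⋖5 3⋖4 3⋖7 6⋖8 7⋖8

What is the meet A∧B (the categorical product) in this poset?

Answer: A∧B = 3

Trace:
Lower bounds of A=4 and B=7: {0,1,2,3}
  0 ⊑ 3
  1 ⊑ 3
  2 ⊑ 3
  3 ⊑ 3
glb = 3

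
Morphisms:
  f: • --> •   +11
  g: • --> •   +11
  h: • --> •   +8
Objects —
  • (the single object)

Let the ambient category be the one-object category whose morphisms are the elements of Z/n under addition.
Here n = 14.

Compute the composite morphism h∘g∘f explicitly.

Answer: +2

Work:
  0 +11≡11 +11≡8 +8≡2  (mod 14)
composite: +2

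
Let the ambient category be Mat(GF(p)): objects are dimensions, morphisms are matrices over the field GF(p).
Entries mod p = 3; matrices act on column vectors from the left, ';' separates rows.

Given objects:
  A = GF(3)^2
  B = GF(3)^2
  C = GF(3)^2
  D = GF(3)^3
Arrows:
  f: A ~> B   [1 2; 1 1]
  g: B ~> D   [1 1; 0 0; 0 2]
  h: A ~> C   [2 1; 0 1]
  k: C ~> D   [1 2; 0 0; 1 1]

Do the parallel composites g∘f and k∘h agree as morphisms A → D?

Answer: COMMUTES

Work:
Along f;g (path 1):
  e0=(1,0) f~>(1,1) g~>(2,0,2)
  e1=(0,1) f~>(2,1) g~>(0,0,2)
  composite₁ = [2 0; 0 0; 2 2]
Along h;k (path 2):
  e0=(1,0) h~>(2,0) k~>(2,0,2)
  e1=(0,1) h~>(1,1) k~>(0,0,2)
  composite₂ = [2 0; 0 0; 2 2]
Equal? same morphism ✓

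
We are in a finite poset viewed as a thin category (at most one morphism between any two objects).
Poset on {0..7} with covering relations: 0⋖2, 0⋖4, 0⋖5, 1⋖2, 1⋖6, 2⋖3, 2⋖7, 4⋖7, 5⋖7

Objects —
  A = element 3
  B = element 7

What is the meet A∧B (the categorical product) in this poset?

Answer: A∧B = 2

Derivation:
Common predecessors of 3,7: {0,1,2}
  0 ≤ 2
  1 ≤ 2
  2 ≤ 2
glb = 2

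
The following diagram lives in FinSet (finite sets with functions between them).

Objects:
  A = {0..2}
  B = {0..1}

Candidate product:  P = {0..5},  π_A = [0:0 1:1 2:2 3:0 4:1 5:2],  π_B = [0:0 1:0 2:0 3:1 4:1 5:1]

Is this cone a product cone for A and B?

Answer: VALID PRODUCT

Work:
|A|·|B| = 3·2 = 6;  |P| = 6
Check the pairing map k ↦ (π_A(k), π_B(k)):
  0 : (0,0)
  1 : (1,0)
  2 : (2,0)
  3 : (0,1)
  4 : (1,1)
  5 : (2,1)
distinct pairs in image: 6 / 6 needed
  → bijection onto A×B; projections well-typed.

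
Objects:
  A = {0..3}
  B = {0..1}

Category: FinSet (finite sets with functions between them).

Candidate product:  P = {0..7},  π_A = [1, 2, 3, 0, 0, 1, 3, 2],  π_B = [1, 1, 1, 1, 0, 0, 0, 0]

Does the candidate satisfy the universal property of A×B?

Answer: VALID PRODUCT

Work:
|A|·|B| = 4·2 = 8;  |P| = 8
Check the pairing map k ↦ (π_A(k), π_B(k)):
  0 : (1,1)
  1 : (2,1)
  2 : (3,1)
  3 : (0,1)
  4 : (0,0)
  5 : (1,0)
  6 : (3,0)
  7 : (2,0)
distinct pairs in image: 8 / 8 needed
  → bijection onto A×B; projections well-typed.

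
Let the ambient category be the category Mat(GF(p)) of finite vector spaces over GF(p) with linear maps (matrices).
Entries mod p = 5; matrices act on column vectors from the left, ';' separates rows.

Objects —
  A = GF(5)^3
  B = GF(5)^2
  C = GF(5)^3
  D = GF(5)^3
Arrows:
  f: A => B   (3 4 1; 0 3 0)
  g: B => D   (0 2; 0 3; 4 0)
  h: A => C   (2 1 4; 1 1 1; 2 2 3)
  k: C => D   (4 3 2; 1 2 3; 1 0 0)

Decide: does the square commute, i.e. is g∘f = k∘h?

Answer: COMMUTES

Work:
Path 1 = f;g:
  e0=⟨1,0,0⟩ f=>⟨3,0⟩ g=>⟨0,0,2⟩
  e1=⟨0,1,0⟩ f=>⟨4,3⟩ g=>⟨1,4,1⟩
  e2=⟨0,0,1⟩ f=>⟨1,0⟩ g=>⟨0,0,4⟩
  composite₁ = (0 1 0; 0 4 0; 2 1 4)
Path 2 = h;k:
  e0=⟨1,0,0⟩ h=>⟨2,1,2⟩ k=>⟨0,0,2⟩
  e1=⟨0,1,0⟩ h=>⟨1,1,2⟩ k=>⟨1,4,1⟩
  e2=⟨0,0,1⟩ h=>⟨4,1,3⟩ k=>⟨0,0,4⟩
  composite₂ = (0 1 0; 0 4 0; 2 1 4)
Equal? equal; square commutes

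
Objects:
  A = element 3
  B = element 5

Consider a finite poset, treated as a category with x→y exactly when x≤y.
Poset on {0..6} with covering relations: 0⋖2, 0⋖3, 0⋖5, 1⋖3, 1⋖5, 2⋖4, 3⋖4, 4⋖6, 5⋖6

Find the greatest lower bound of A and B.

Lower bounds of A=3 and B=5: {0,1}
  maximal lower bounds 0 and 1 are incomparable: neither 0≤1 nor 1≤0
→ no greatest lower bound exists

Answer: NO MEET EXISTS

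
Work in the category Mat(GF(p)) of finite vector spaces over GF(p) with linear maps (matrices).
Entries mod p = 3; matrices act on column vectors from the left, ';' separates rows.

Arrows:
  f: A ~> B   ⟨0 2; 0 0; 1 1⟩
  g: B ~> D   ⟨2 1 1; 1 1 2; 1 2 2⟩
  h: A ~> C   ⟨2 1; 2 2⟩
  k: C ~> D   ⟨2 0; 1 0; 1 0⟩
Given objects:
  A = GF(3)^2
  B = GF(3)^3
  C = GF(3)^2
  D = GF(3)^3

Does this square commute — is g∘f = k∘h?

Answer: COMMUTES

Work:
Path 1 = f;g:
  e0=[1,0] f~>[0,0,1] g~>[1,2,2]
  e1=[0,1] f~>[2,0,1] g~>[2,1,1]
  ⟦path⟧₁ = ⟨1 2; 2 1; 2 1⟩
Path 2 = h;k:
  e0=[1,0] h~>[2,2] k~>[1,2,2]
  e1=[0,1] h~>[1,2] k~>[2,1,1]
  ⟦path⟧₂ = ⟨1 2; 2 1; 2 1⟩
Equal? YES — commutes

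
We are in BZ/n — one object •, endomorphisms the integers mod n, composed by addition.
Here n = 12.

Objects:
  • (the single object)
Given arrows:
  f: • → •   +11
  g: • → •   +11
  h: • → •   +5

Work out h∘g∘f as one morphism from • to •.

Answer: +3

Work:
  0 +11≡11 +11≡10 +5≡3  (mod 12)
composite: +3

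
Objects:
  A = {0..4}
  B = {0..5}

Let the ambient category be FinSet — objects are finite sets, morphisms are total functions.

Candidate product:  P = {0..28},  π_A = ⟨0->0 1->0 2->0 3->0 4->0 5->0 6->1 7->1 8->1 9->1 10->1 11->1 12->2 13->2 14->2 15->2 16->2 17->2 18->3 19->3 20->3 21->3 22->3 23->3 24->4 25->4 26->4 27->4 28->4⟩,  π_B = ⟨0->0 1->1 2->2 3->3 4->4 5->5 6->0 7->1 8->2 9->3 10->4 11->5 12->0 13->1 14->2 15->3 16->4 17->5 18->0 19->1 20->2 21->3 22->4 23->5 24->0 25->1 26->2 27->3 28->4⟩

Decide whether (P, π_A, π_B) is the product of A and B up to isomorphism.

|A|·|B| = 5·6 = 30;  |P| = 29
  → cardinalities differ; no bijection possible.

Answer: NOT A VALID PRODUCT — |P|=29 ≠ |A|·|B|=30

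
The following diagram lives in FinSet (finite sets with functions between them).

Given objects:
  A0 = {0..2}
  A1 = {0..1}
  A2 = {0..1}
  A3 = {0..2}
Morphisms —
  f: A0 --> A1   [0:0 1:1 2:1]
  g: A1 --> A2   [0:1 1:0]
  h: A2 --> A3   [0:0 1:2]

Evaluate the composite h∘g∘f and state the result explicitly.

Answer: [0:2 1:0 2:0]

Trace:
  0 f-->0 g-->1 h-->2
  1 f-->1 g-->0 h-->0
  2 f-->1 g-->0 h-->0
⟦path⟧: [0:2 1:0 2:0]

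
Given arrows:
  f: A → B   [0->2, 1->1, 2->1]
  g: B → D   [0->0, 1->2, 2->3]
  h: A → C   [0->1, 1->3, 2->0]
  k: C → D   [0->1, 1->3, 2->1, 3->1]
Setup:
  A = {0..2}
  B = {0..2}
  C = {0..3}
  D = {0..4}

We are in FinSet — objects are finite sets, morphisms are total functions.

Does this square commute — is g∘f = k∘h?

Along f;g (path 1):
  0 f→2 g→3
  1 f→1 g→2
  2 f→1 g→2
  ⟦path⟧₁ = [0->3, 1->2, 2->2]
Along h;k (path 2):
  0 h→1 k→3
  1 h→3 k→1
  2 h→0 k→1
  ⟦path⟧₂ = [0->3, 1->1, 2->1]
Equal? differ; not commutative

Answer: DOES NOT COMMUTE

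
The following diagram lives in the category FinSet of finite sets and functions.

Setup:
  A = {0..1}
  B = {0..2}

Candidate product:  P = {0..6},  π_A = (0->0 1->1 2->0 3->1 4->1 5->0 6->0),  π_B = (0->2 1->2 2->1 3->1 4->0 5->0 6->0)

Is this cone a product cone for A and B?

Answer: NOT A VALID PRODUCT — |P|=7 ≠ |A|·|B|=6

Trace:
|A|·|B| = 2·3 = 6;  |P| = 7
  → cardinalities differ; no bijection possible.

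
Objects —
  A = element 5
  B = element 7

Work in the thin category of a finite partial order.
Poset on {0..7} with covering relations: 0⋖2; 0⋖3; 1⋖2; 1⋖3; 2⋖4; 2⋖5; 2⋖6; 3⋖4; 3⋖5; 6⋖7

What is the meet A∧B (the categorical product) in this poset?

Common predecessors of 5,7: {0,1,2}
  0 <= 2
  1 <= 2
  2 <= 2
glb = 2

Answer: A∧B = 2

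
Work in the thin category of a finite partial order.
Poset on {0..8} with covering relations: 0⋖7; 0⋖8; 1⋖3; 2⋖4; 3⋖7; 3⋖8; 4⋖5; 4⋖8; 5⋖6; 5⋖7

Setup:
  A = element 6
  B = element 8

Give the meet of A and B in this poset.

Answer: A∧B = 4

Work:
Lower bounds of A=6 and B=8: {2,4}
  2 ⊑ 4
  4 ⊑ 4
glb = 4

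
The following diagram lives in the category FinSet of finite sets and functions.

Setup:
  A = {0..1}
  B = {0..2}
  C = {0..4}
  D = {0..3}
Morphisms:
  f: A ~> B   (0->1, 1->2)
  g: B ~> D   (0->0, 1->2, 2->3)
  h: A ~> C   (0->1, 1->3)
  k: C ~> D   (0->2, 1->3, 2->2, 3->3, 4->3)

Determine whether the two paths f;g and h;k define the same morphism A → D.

Answer: DOES NOT COMMUTE

Derivation:
Along f;g (path 1):
  0 f~>1 g~>2
  1 f~>2 g~>3
  composite₁ = (0->2, 1->3)
Along h;k (path 2):
  0 h~>1 k~>3
  1 h~>3 k~>3
  composite₂ = (0->3, 1->3)
Equal? distinct morphisms ✗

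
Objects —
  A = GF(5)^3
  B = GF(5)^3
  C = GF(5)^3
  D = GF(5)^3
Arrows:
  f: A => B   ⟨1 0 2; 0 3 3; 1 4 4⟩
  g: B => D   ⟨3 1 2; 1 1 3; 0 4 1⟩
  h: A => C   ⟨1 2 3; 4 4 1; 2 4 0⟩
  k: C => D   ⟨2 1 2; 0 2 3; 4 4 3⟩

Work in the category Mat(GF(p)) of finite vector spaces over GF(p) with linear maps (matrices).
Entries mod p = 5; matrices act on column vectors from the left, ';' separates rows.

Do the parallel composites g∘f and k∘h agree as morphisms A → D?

Answer: COMMUTES

Derivation:
Along f;g (path 1):
  e0=⟨1,0,0⟩ f=>⟨1,0,1⟩ g=>⟨0,4,1⟩
  e1=⟨0,1,0⟩ f=>⟨0,3,4⟩ g=>⟨1,0,1⟩
  e2=⟨0,0,1⟩ f=>⟨2,3,4⟩ g=>⟨2,2,1⟩
  ⟦path⟧₁ = ⟨0 1 2; 4 0 2; 1 1 1⟩
Along h;k (path 2):
  e0=⟨1,0,0⟩ h=>⟨1,4,2⟩ k=>⟨0,4,1⟩
  e1=⟨0,1,0⟩ h=>⟨2,4,4⟩ k=>⟨1,0,1⟩
  e2=⟨0,0,1⟩ h=>⟨3,1,0⟩ k=>⟨2,2,1⟩
  ⟦path⟧₂ = ⟨0 1 2; 4 0 2; 1 1 1⟩
Equal? equal; square commutes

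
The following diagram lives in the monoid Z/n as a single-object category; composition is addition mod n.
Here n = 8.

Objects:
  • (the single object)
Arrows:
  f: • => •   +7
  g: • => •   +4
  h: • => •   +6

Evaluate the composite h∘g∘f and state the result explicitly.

  0 +7≡7 +4≡3 +6≡1  (mod 8)
result: +1

Answer: +1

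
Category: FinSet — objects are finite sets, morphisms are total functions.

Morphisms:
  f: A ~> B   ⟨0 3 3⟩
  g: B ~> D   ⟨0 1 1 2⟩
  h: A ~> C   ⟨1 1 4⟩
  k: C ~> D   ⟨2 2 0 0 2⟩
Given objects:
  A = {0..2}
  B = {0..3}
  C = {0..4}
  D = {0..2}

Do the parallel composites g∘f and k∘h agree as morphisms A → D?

Answer: DOES NOT COMMUTE

Derivation:
1) trace f;g:
  0 f~>0 g~>0
  1 f~>3 g~>2
  2 f~>3 g~>2
  composite₁ = ⟨0 2 2⟩
2) trace h;k:
  0 h~>1 k~>2
  1 h~>1 k~>2
  2 h~>4 k~>2
  composite₂ = ⟨2 2 2⟩
Equal? NO — does not commute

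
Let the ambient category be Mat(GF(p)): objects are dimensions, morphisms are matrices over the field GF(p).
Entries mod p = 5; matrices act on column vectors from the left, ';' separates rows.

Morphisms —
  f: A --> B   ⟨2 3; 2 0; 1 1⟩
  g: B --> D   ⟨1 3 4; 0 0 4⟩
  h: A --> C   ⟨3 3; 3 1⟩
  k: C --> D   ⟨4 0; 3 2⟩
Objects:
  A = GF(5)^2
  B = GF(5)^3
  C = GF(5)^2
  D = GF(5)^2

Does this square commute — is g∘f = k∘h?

1) trace f;g:
  e0=⟨1,0⟩ f-->⟨2,2,1⟩ g-->⟨2,4⟩
  e1=⟨0,1⟩ f-->⟨3,0,1⟩ g-->⟨2,4⟩
  result₁ = ⟨2 2; 4 4⟩
2) trace h;k:
  e0=⟨1,0⟩ h-->⟨3,3⟩ k-->⟨2,0⟩
  e1=⟨0,1⟩ h-->⟨3,1⟩ k-->⟨2,1⟩
  result₂ = ⟨2 2; 0 1⟩
Equal? distinct morphisms ✗

Answer: DOES NOT COMMUTE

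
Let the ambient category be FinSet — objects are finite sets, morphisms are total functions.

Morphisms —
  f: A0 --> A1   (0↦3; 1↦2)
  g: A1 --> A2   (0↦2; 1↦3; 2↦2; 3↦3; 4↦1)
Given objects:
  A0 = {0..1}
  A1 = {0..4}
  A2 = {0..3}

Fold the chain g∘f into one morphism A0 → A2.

Answer: (0↦3; 1↦2)

Work:
  0 f-->3 g-->3
  1 f-->2 g-->2
composite: (0↦3; 1↦2)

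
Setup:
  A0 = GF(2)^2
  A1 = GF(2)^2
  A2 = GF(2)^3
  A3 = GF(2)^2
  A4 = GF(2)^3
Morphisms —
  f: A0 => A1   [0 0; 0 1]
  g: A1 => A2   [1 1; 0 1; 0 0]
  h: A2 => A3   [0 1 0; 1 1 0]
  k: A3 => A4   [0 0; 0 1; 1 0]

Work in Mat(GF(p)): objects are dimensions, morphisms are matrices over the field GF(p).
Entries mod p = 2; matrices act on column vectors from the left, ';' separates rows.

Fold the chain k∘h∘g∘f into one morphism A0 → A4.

Answer: [0 0; 0 0; 0 1]

Derivation:
  e0=[1,0] f=>[0,0] g=>[0,0,0] h=>[0,0] k=>[0,0,0]
  e1=[0,1] f=>[0,1] g=>[1,1,0] h=>[1,0] k=>[0,0,1]
⟦path⟧: [0 0; 0 0; 0 1]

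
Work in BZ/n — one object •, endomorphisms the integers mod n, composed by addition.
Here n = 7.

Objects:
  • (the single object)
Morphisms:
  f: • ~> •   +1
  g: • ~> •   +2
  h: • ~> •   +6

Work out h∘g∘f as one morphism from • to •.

  0 +1≡1 +2≡3 +6≡2  (mod 7)
⟦path⟧: +2

Answer: +2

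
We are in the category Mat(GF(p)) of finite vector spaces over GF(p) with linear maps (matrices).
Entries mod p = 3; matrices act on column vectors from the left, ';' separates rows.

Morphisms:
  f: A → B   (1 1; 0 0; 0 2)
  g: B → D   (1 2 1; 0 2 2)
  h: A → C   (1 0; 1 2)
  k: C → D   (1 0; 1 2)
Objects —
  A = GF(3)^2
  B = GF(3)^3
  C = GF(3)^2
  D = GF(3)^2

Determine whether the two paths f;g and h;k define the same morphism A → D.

1) trace f;g:
  e0=⟨1,0⟩ f→⟨1,0,0⟩ g→⟨1,0⟩
  e1=⟨0,1⟩ f→⟨1,0,2⟩ g→⟨0,1⟩
  result₁ = (1 0; 0 1)
2) trace h;k:
  e0=⟨1,0⟩ h→⟨1,1⟩ k→⟨1,0⟩
  e1=⟨0,1⟩ h→⟨0,2⟩ k→⟨0,1⟩
  result₂ = (1 0; 0 1)
Equal? YES — commutes

Answer: COMMUTES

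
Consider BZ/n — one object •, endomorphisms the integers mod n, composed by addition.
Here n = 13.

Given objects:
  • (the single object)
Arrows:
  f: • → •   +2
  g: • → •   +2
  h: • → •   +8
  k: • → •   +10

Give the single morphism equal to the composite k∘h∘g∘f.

Answer: +9

Work:
  0 +2≡2 +2≡4 +8≡12 +10≡9  (mod 13)
composite: +9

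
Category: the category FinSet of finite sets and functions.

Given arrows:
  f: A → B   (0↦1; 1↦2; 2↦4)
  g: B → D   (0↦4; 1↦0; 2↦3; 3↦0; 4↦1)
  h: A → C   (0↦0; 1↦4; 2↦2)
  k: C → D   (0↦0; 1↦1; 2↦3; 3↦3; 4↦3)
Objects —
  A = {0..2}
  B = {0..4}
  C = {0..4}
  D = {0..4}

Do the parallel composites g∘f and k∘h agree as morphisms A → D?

Path 1 = f;g:
  0 f→1 g→0
  1 f→2 g→3
  2 f→4 g→1
  composite₁ = (0↦0; 1↦3; 2↦1)
Path 2 = h;k:
  0 h→0 k→0
  1 h→4 k→3
  2 h→2 k→3
  composite₂ = (0↦0; 1↦3; 2↦3)
Equal? distinct morphisms ✗

Answer: DOES NOT COMMUTE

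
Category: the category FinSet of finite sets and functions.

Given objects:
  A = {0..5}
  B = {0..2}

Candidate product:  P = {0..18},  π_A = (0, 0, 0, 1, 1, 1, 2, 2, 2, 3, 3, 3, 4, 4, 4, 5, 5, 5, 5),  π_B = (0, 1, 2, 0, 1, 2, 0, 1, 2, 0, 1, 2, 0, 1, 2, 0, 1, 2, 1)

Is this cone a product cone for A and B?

Answer: NOT A VALID PRODUCT — |P|=19 ≠ |A|·|B|=18

Derivation:
|A|·|B| = 6·3 = 18;  |P| = 19
  → cardinalities differ; no bijection possible.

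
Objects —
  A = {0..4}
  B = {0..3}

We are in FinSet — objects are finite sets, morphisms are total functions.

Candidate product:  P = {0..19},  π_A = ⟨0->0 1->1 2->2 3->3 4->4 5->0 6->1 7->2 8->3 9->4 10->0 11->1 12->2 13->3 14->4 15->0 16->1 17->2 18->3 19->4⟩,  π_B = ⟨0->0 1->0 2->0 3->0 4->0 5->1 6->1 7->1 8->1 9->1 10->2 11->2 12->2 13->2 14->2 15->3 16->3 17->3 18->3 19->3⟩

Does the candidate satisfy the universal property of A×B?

|A|·|B| = 5·4 = 20;  |P| = 20
Check the pairing map k ↦ (π_A(k), π_B(k)):
  0 -> (0,0)
  1 -> (1,0)
  2 -> (2,0)
  3 -> (3,0)
  4 -> (4,0)
  5 -> (0,1)
  6 -> (1,1)
  7 -> (2,1)
  8 -> (3,1)
  9 -> (4,1)
  10 -> (0,2)
  11 -> (1,2)
  12 -> (2,2)
  13 -> (3,2)
  14 -> (4,2)
  15 -> (0,3)
  16 -> (1,3)
  17 -> (2,3)
  18 -> (3,3)
  19 -> (4,3)
distinct pairs in image: 20 / 20 needed
  → bijection onto A×B; projections well-typed.

Answer: VALID PRODUCT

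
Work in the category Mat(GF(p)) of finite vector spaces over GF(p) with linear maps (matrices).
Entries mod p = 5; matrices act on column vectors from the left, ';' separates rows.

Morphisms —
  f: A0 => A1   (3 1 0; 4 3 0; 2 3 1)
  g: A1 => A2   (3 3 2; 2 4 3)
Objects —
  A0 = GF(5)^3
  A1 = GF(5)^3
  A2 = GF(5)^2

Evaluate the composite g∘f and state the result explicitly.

Answer: (0 3 2; 3 3 3)

Trace:
  e0=[1,0,0] f=>[3,4,2] g=>[0,3]
  e1=[0,1,0] f=>[1,3,3] g=>[3,3]
  e2=[0,0,1] f=>[0,0,1] g=>[2,3]
composite: (0 3 2; 3 3 3)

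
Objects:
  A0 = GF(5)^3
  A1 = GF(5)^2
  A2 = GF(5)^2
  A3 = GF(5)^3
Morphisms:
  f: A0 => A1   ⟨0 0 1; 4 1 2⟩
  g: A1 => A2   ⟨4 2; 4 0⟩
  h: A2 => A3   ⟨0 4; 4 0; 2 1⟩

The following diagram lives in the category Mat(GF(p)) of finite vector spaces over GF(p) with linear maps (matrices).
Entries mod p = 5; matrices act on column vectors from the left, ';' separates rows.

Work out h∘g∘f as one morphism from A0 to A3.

Answer: ⟨0 0 1; 2 3 2; 1 4 0⟩

Work:
  e0=(1,0,0) f=>(0,4) g=>(3,0) h=>(0,2,1)
  e1=(0,1,0) f=>(0,1) g=>(2,0) h=>(0,3,4)
  e2=(0,0,1) f=>(1,2) g=>(3,4) h=>(1,2,0)
⟦path⟧: ⟨0 0 1; 2 3 2; 1 4 0⟩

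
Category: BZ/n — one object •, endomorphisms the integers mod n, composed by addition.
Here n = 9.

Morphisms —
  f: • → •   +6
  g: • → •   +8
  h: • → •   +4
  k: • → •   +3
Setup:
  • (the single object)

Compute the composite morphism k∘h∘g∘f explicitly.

Answer: +3

Trace:
  0 +6≡6 +8≡5 +4≡0 +3≡3  (mod 9)
composite: +3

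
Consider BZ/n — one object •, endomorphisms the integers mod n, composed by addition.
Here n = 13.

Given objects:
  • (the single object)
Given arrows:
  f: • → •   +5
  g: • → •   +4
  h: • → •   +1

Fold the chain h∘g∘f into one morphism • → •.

  0 +5≡5 +4≡9 +1≡10  (mod 13)
composite: +10

Answer: +10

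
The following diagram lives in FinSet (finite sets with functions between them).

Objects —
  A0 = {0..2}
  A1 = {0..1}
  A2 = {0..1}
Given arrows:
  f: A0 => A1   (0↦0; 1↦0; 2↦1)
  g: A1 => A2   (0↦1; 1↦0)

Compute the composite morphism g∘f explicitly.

Answer: (0↦1; 1↦1; 2↦0)

Derivation:
  0 f=>0 g=>1
  1 f=>0 g=>1
  2 f=>1 g=>0
composite: (0↦1; 1↦1; 2↦0)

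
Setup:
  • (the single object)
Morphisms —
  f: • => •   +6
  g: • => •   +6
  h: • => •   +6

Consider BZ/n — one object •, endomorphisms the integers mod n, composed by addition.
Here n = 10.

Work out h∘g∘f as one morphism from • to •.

Answer: +8

Trace:
  0 +6≡6 +6≡2 +6≡8  (mod 10)
result: +8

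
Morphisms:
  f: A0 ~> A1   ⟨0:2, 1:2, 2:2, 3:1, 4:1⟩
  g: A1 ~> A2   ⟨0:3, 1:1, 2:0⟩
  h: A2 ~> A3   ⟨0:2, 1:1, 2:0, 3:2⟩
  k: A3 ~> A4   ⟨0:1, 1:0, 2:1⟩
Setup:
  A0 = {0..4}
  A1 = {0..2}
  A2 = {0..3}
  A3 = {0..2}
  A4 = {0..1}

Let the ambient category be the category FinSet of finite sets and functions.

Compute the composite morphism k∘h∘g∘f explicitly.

Answer: ⟨0:1, 1:1, 2:1, 3:0, 4:0⟩

Derivation:
  0 f~>2 g~>0 h~>2 k~>1
  1 f~>2 g~>0 h~>2 k~>1
  2 f~>2 g~>0 h~>2 k~>1
  3 f~>1 g~>1 h~>1 k~>0
  4 f~>1 g~>1 h~>1 k~>0
result: ⟨0:1, 1:1, 2:1, 3:0, 4:0⟩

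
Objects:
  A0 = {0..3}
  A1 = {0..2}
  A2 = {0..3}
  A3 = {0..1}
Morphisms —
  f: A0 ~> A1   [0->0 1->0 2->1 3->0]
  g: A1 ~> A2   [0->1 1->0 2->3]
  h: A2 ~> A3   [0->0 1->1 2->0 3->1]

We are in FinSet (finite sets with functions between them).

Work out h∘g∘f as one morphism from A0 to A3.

  0 f~>0 g~>1 h~>1
  1 f~>0 g~>1 h~>1
  2 f~>1 g~>0 h~>0
  3 f~>0 g~>1 h~>1
composite: [0->1 1->1 2->0 3->1]

Answer: [0->1 1->1 2->0 3->1]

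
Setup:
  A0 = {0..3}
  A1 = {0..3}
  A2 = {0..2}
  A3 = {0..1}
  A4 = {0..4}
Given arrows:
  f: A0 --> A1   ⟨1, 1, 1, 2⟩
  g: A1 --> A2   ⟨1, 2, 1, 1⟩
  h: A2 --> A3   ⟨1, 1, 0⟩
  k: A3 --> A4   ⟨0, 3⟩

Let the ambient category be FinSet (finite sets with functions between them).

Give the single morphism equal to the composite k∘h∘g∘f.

Answer: ⟨0, 0, 0, 3⟩

Trace:
  0 f-->1 g-->2 h-->0 k-->0
  1 f-->1 g-->2 h-->0 k-->0
  2 f-->1 g-->2 h-->0 k-->0
  3 f-->2 g-->1 h-->1 k-->3
⟦path⟧: ⟨0, 0, 0, 3⟩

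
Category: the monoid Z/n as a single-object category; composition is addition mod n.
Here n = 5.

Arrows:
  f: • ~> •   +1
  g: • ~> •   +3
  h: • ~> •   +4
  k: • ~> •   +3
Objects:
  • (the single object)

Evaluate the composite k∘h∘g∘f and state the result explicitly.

Answer: +1

Work:
  0 +1≡1 +3≡4 +4≡3 +3≡1  (mod 5)
result: +1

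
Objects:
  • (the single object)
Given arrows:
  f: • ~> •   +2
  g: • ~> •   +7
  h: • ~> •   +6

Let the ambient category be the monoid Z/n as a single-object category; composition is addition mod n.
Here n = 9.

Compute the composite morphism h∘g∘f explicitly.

  0 +2≡2 +7≡0 +6≡6  (mod 9)
⟦path⟧: +6

Answer: +6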